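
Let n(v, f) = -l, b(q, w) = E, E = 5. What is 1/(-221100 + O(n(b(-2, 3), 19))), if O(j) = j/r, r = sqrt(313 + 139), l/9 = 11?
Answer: -3028400/669579239703 + 2*sqrt(113)/223193079901 ≈ -4.5227e-6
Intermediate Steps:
l = 99 (l = 9*11 = 99)
b(q, w) = 5
r = 2*sqrt(113) (r = sqrt(452) = 2*sqrt(113) ≈ 21.260)
n(v, f) = -99 (n(v, f) = -1*99 = -99)
O(j) = j*sqrt(113)/226 (O(j) = j/((2*sqrt(113))) = j*(sqrt(113)/226) = j*sqrt(113)/226)
1/(-221100 + O(n(b(-2, 3), 19))) = 1/(-221100 + (1/226)*(-99)*sqrt(113)) = 1/(-221100 - 99*sqrt(113)/226)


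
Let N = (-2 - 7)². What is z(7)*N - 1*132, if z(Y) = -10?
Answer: -942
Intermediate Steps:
N = 81 (N = (-9)² = 81)
z(7)*N - 1*132 = -10*81 - 1*132 = -810 - 132 = -942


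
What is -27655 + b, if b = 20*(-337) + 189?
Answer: -34206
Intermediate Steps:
b = -6551 (b = -6740 + 189 = -6551)
-27655 + b = -27655 - 6551 = -34206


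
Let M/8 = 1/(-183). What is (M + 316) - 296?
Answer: 3652/183 ≈ 19.956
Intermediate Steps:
M = -8/183 (M = 8/(-183) = 8*(-1/183) = -8/183 ≈ -0.043716)
(M + 316) - 296 = (-8/183 + 316) - 296 = 57820/183 - 296 = 3652/183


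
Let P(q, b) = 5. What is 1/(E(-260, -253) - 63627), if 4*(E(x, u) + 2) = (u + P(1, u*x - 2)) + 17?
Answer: -4/254747 ≈ -1.5702e-5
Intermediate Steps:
E(x, u) = 7/2 + u/4 (E(x, u) = -2 + ((u + 5) + 17)/4 = -2 + ((5 + u) + 17)/4 = -2 + (22 + u)/4 = -2 + (11/2 + u/4) = 7/2 + u/4)
1/(E(-260, -253) - 63627) = 1/((7/2 + (1/4)*(-253)) - 63627) = 1/((7/2 - 253/4) - 63627) = 1/(-239/4 - 63627) = 1/(-254747/4) = -4/254747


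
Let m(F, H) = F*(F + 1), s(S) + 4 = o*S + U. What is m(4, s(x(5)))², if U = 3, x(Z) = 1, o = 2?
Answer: 400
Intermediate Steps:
s(S) = -1 + 2*S (s(S) = -4 + (2*S + 3) = -4 + (3 + 2*S) = -1 + 2*S)
m(F, H) = F*(1 + F)
m(4, s(x(5)))² = (4*(1 + 4))² = (4*5)² = 20² = 400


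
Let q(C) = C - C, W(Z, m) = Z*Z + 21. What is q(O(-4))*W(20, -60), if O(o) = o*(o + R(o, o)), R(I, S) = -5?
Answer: 0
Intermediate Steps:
O(o) = o*(-5 + o) (O(o) = o*(o - 5) = o*(-5 + o))
W(Z, m) = 21 + Z² (W(Z, m) = Z² + 21 = 21 + Z²)
q(C) = 0
q(O(-4))*W(20, -60) = 0*(21 + 20²) = 0*(21 + 400) = 0*421 = 0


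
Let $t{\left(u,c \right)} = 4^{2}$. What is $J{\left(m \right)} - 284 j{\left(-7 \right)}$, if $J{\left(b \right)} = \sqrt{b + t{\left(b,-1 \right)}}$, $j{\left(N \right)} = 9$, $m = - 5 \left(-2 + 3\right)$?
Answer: $-2556 + \sqrt{11} \approx -2552.7$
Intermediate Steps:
$m = -5$ ($m = \left(-5\right) 1 = -5$)
$t{\left(u,c \right)} = 16$
$J{\left(b \right)} = \sqrt{16 + b}$ ($J{\left(b \right)} = \sqrt{b + 16} = \sqrt{16 + b}$)
$J{\left(m \right)} - 284 j{\left(-7 \right)} = \sqrt{16 - 5} - 2556 = \sqrt{11} - 2556 = -2556 + \sqrt{11}$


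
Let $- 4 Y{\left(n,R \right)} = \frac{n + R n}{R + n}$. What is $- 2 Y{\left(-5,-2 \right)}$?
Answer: $- \frac{5}{14} \approx -0.35714$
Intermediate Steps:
$Y{\left(n,R \right)} = - \frac{n + R n}{4 \left(R + n\right)}$ ($Y{\left(n,R \right)} = - \frac{\left(n + R n\right) \frac{1}{R + n}}{4} = - \frac{\frac{1}{R + n} \left(n + R n\right)}{4} = - \frac{n + R n}{4 \left(R + n\right)}$)
$- 2 Y{\left(-5,-2 \right)} = - 2 \left(\left(-1\right) \left(-5\right) \frac{1}{4 \left(-2\right) + 4 \left(-5\right)} \left(1 - 2\right)\right) = - 2 \left(\left(-1\right) \left(-5\right) \frac{1}{-8 - 20} \left(-1\right)\right) = - 2 \left(\left(-1\right) \left(-5\right) \frac{1}{-28} \left(-1\right)\right) = - 2 \left(\left(-1\right) \left(-5\right) \left(- \frac{1}{28}\right) \left(-1\right)\right) = \left(-2\right) \frac{5}{28} = - \frac{5}{14}$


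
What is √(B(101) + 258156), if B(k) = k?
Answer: √258257 ≈ 508.19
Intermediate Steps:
√(B(101) + 258156) = √(101 + 258156) = √258257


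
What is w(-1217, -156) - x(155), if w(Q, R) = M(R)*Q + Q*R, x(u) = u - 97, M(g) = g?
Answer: 379646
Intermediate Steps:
x(u) = -97 + u
w(Q, R) = 2*Q*R (w(Q, R) = R*Q + Q*R = Q*R + Q*R = 2*Q*R)
w(-1217, -156) - x(155) = 2*(-1217)*(-156) - (-97 + 155) = 379704 - 1*58 = 379704 - 58 = 379646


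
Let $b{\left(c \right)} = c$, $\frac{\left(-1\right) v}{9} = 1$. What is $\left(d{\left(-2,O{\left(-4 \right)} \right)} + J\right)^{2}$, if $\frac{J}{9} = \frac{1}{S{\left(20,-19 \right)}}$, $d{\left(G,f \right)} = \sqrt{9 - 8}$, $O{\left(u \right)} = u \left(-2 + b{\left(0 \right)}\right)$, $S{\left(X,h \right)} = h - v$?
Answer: $\frac{1}{100} \approx 0.01$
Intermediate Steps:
$v = -9$ ($v = \left(-9\right) 1 = -9$)
$S{\left(X,h \right)} = 9 + h$ ($S{\left(X,h \right)} = h - -9 = h + 9 = 9 + h$)
$O{\left(u \right)} = - 2 u$ ($O{\left(u \right)} = u \left(-2 + 0\right) = u \left(-2\right) = - 2 u$)
$d{\left(G,f \right)} = 1$ ($d{\left(G,f \right)} = \sqrt{1} = 1$)
$J = - \frac{9}{10}$ ($J = \frac{9}{9 - 19} = \frac{9}{-10} = 9 \left(- \frac{1}{10}\right) = - \frac{9}{10} \approx -0.9$)
$\left(d{\left(-2,O{\left(-4 \right)} \right)} + J\right)^{2} = \left(1 - \frac{9}{10}\right)^{2} = \left(\frac{1}{10}\right)^{2} = \frac{1}{100}$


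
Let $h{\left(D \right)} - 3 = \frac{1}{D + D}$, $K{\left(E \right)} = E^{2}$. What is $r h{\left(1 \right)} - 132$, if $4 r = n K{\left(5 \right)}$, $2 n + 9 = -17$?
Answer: $- \frac{3331}{8} \approx -416.38$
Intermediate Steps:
$n = -13$ ($n = - \frac{9}{2} + \frac{1}{2} \left(-17\right) = - \frac{9}{2} - \frac{17}{2} = -13$)
$h{\left(D \right)} = 3 + \frac{1}{2 D}$ ($h{\left(D \right)} = 3 + \frac{1}{D + D} = 3 + \frac{1}{2 D}$)
$r = - \frac{325}{4}$ ($r = \frac{\left(-13\right) 5^{2}}{4} = \frac{\left(-13\right) 25}{4} = \frac{1}{4} \left(-325\right) = - \frac{325}{4} \approx -81.25$)
$r h{\left(1 \right)} - 132 = - \frac{325 \left(3 + \frac{1}{2 \cdot 1}\right)}{4} - 132 = - \frac{325 \left(3 + \frac{1}{2} \cdot 1\right)}{4} - 132 = - \frac{325 \left(3 + \frac{1}{2}\right)}{4} - 132 = \left(- \frac{325}{4}\right) \frac{7}{2} - 132 = - \frac{2275}{8} - 132 = - \frac{3331}{8}$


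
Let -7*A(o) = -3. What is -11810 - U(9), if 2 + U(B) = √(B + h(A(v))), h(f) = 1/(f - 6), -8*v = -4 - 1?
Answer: -11808 - 2*√3354/39 ≈ -11811.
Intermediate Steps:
v = 5/8 (v = -(-4 - 1)/8 = -⅛*(-5) = 5/8 ≈ 0.62500)
A(o) = 3/7 (A(o) = -⅐*(-3) = 3/7)
h(f) = 1/(-6 + f)
U(B) = -2 + √(-7/39 + B) (U(B) = -2 + √(B + 1/(-6 + 3/7)) = -2 + √(B + 1/(-39/7)) = -2 + √(B - 7/39) = -2 + √(-7/39 + B))
-11810 - U(9) = -11810 - (-2 + √(-273 + 1521*9)/39) = -11810 - (-2 + √(-273 + 13689)/39) = -11810 - (-2 + √13416/39) = -11810 - (-2 + (2*√3354)/39) = -11810 - (-2 + 2*√3354/39) = -11810 + (2 - 2*√3354/39) = -11808 - 2*√3354/39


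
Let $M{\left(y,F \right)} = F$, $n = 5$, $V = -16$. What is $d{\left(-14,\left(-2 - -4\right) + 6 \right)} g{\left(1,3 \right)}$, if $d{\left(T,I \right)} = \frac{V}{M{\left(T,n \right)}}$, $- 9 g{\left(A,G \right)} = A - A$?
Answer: $0$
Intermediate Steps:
$g{\left(A,G \right)} = 0$ ($g{\left(A,G \right)} = - \frac{A - A}{9} = \left(- \frac{1}{9}\right) 0 = 0$)
$d{\left(T,I \right)} = - \frac{16}{5}$
$d{\left(-14,\left(-2 - -4\right) + 6 \right)} g{\left(1,3 \right)} = \left(- \frac{16}{5}\right) 0 = 0$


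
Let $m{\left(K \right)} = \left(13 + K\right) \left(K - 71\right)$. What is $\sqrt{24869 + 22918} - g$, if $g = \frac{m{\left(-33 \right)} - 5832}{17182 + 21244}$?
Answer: $\frac{1876}{19213} + \sqrt{47787} \approx 218.7$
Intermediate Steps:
$m{\left(K \right)} = \left(-71 + K\right) \left(13 + K\right)$ ($m{\left(K \right)} = \left(13 + K\right) \left(-71 + K\right) = \left(-71 + K\right) \left(13 + K\right)$)
$g = - \frac{1876}{19213}$ ($g = \frac{\left(-923 + \left(-33\right)^{2} - -1914\right) - 5832}{17182 + 21244} = \frac{\left(-923 + 1089 + 1914\right) - 5832}{38426} = \left(2080 - 5832\right) \frac{1}{38426} = \left(-3752\right) \frac{1}{38426} = - \frac{1876}{19213} \approx -0.097642$)
$\sqrt{24869 + 22918} - g = \sqrt{24869 + 22918} - - \frac{1876}{19213} = \sqrt{47787} + \frac{1876}{19213} = \frac{1876}{19213} + \sqrt{47787}$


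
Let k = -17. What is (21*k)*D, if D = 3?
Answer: -1071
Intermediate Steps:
(21*k)*D = (21*(-17))*3 = -357*3 = -1071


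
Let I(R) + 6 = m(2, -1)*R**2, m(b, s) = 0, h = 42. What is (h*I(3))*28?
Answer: -7056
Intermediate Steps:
I(R) = -6 (I(R) = -6 + 0*R**2 = -6 + 0 = -6)
(h*I(3))*28 = (42*(-6))*28 = -252*28 = -7056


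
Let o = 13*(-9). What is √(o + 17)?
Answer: 10*I ≈ 10.0*I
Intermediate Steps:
o = -117
√(o + 17) = √(-117 + 17) = √(-100) = 10*I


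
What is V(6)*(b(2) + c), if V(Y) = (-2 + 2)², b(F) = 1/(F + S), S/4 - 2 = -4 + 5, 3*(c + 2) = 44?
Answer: 0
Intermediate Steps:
c = 38/3 (c = -2 + (⅓)*44 = -2 + 44/3 = 38/3 ≈ 12.667)
S = 12 (S = 8 + 4*(-4 + 5) = 8 + 4*1 = 8 + 4 = 12)
b(F) = 1/(12 + F) (b(F) = 1/(F + 12) = 1/(12 + F))
V(Y) = 0 (V(Y) = 0² = 0)
V(6)*(b(2) + c) = 0*(1/(12 + 2) + 38/3) = 0*(1/14 + 38/3) = 0*(535/42) = 0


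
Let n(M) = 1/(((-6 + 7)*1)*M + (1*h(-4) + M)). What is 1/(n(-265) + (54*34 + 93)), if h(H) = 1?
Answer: 529/1020440 ≈ 0.00051840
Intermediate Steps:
n(M) = 1/(1 + 2*M) (n(M) = 1/(((-6 + 7)*1)*M + (1*1 + M)) = 1/((1*1)*M + (1 + M)) = 1/(1*M + (1 + M)) = 1/(M + (1 + M)) = 1/(1 + 2*M))
1/(n(-265) + (54*34 + 93)) = 1/(1/(1 + 2*(-265)) + (54*34 + 93)) = 1/(1/(1 - 530) + (1836 + 93)) = 1/(1/(-529) + 1929) = 1/(-1/529 + 1929) = 1/(1020440/529) = 529/1020440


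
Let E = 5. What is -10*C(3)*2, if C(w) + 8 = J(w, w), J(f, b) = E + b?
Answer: 0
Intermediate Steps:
J(f, b) = 5 + b
C(w) = -3 + w (C(w) = -8 + (5 + w) = -3 + w)
-10*C(3)*2 = -10*(-3 + 3)*2 = -10*0*2 = 0*2 = 0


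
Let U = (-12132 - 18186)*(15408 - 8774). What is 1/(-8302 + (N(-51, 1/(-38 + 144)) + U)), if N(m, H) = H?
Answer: -106/21320618883 ≈ -4.9717e-9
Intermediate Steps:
U = -201129612 (U = -30318*6634 = -201129612)
1/(-8302 + (N(-51, 1/(-38 + 144)) + U)) = 1/(-8302 + (1/(-38 + 144) - 201129612)) = 1/(-8302 + (1/106 - 201129612)) = 1/(-8302 - 21319738871/106) = 1/(-21320618883/106) = -106/21320618883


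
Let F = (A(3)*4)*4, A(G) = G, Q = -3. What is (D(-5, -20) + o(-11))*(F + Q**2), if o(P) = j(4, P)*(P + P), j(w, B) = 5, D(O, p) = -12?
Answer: -6954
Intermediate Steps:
F = 48 (F = (3*4)*4 = 12*4 = 48)
o(P) = 10*P (o(P) = 5*(P + P) = 5*(2*P) = 10*P)
(D(-5, -20) + o(-11))*(F + Q**2) = (-12 + 10*(-11))*(48 + (-3)**2) = (-12 - 110)*(48 + 9) = -122*57 = -6954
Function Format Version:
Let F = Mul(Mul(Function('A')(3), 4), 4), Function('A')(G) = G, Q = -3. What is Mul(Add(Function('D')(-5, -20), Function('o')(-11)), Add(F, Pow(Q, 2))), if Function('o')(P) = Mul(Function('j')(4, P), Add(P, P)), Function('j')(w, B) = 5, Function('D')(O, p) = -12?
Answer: -6954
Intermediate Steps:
F = 48 (F = Mul(Mul(3, 4), 4) = Mul(12, 4) = 48)
Function('o')(P) = Mul(10, P) (Function('o')(P) = Mul(5, Add(P, P)) = Mul(5, Mul(2, P)) = Mul(10, P))
Mul(Add(Function('D')(-5, -20), Function('o')(-11)), Add(F, Pow(Q, 2))) = Mul(Add(-12, Mul(10, -11)), Add(48, Pow(-3, 2))) = Mul(Add(-12, -110), Add(48, 9)) = Mul(-122, 57) = -6954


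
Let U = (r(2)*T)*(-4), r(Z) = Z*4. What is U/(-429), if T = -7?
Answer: -224/429 ≈ -0.52214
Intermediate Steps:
r(Z) = 4*Z
U = 224 (U = ((4*2)*(-7))*(-4) = (8*(-7))*(-4) = -56*(-4) = 224)
U/(-429) = 224/(-429) = 224*(-1/429) = -224/429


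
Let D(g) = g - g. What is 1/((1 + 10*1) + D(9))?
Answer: 1/11 ≈ 0.090909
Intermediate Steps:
D(g) = 0
1/((1 + 10*1) + D(9)) = 1/((1 + 10*1) + 0) = 1/((1 + 10) + 0) = 1/(11 + 0) = 1/11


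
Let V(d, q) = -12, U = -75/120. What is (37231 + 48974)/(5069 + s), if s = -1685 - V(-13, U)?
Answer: 28735/1132 ≈ 25.384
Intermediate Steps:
U = -5/8 (U = -75*1/120 = -5/8 ≈ -0.62500)
s = -1673 (s = -1685 - 1*(-12) = -1685 + 12 = -1673)
(37231 + 48974)/(5069 + s) = (37231 + 48974)/(5069 - 1673) = 86205/3396 = 86205*(1/3396) = 28735/1132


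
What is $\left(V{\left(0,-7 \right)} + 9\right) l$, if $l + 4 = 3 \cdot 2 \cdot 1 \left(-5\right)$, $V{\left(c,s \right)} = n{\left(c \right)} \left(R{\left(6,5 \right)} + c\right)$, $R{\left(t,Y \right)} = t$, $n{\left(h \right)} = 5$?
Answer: $-1326$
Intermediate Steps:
$V{\left(c,s \right)} = 30 + 5 c$ ($V{\left(c,s \right)} = 5 \left(6 + c\right) = 30 + 5 c$)
$l = -34$ ($l = -4 + 3 \cdot 2 \cdot 1 \left(-5\right) = -4 + 3 \cdot 2 \left(-5\right) = -4 + 6 \left(-5\right) = -4 - 30 = -34$)
$\left(V{\left(0,-7 \right)} + 9\right) l = \left(\left(30 + 5 \cdot 0\right) + 9\right) \left(-34\right) = \left(\left(30 + 0\right) + 9\right) \left(-34\right) = \left(30 + 9\right) \left(-34\right) = 39 \left(-34\right) = -1326$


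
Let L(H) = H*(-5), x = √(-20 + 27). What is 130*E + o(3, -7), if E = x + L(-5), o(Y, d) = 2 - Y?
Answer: 3249 + 130*√7 ≈ 3592.9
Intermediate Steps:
x = √7 ≈ 2.6458
L(H) = -5*H
E = 25 + √7 (E = √7 - 5*(-5) = √7 + 25 = 25 + √7 ≈ 27.646)
130*E + o(3, -7) = 130*(25 + √7) + (2 - 1*3) = (3250 + 130*√7) + (2 - 3) = (3250 + 130*√7) - 1 = 3249 + 130*√7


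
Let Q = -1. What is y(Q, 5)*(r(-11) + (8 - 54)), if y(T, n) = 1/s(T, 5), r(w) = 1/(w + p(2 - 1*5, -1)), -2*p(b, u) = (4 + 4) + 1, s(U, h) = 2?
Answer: -714/31 ≈ -23.032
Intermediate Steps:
p(b, u) = -9/2 (p(b, u) = -((4 + 4) + 1)/2 = -(8 + 1)/2 = -½*9 = -9/2)
r(w) = 1/(-9/2 + w) (r(w) = 1/(w - 9/2) = 1/(-9/2 + w))
y(T, n) = ½ (y(T, n) = 1/2 = ½)
y(Q, 5)*(r(-11) + (8 - 54)) = (2/(-9 + 2*(-11)) + (8 - 54))/2 = (2/(-9 - 22) - 46)/2 = (2/(-31) - 46)/2 = (2*(-1/31) - 46)/2 = (-2/31 - 46)/2 = (½)*(-1428/31) = -714/31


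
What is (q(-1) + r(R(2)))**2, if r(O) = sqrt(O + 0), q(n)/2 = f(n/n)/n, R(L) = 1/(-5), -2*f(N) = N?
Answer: (5 + I*sqrt(5))**2/25 ≈ 0.8 + 0.89443*I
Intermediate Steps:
f(N) = -N/2
R(L) = -1/5
q(n) = -1/n (q(n) = 2*((-n/(2*n))/n) = 2*((-1/2*1)/n) = 2*(-1/(2*n)) = -1/n)
r(O) = sqrt(O)
(q(-1) + r(R(2)))**2 = (-1/(-1) + sqrt(-1/5))**2 = (-1*(-1) + I*sqrt(5)/5)**2 = (1 + I*sqrt(5)/5)**2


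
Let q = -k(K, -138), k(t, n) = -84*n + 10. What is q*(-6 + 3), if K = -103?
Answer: 34806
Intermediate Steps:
k(t, n) = 10 - 84*n
q = -11602 (q = -(10 - 84*(-138)) = -(10 + 11592) = -1*11602 = -11602)
q*(-6 + 3) = -11602*(-6 + 3) = -11602*(-3) = 34806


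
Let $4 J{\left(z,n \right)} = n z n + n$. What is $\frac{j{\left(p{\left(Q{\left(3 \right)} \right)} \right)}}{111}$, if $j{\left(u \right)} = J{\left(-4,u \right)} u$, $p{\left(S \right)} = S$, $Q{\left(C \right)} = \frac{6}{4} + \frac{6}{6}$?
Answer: $- \frac{75}{592} \approx -0.12669$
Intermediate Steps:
$Q{\left(C \right)} = \frac{5}{2}$ ($Q{\left(C \right)} = 6 \cdot \frac{1}{4} + 6 \cdot \frac{1}{6} = \frac{3}{2} + 1 = \frac{5}{2}$)
$J{\left(z,n \right)} = \frac{n}{4} + \frac{z n^{2}}{4}$ ($J{\left(z,n \right)} = \frac{n z n + n}{4} = \frac{z n^{2} + n}{4} = \frac{n + z n^{2}}{4} = \frac{n}{4} + \frac{z n^{2}}{4}$)
$j{\left(u \right)} = \frac{u^{2} \left(1 - 4 u\right)}{4}$ ($j{\left(u \right)} = \frac{u \left(1 + u \left(-4\right)\right)}{4} u = \frac{u \left(1 - 4 u\right)}{4} u = \frac{u^{2} \left(1 - 4 u\right)}{4}$)
$\frac{j{\left(p{\left(Q{\left(3 \right)} \right)} \right)}}{111} = \frac{\left(\frac{5}{2}\right)^{2} \left(\frac{1}{4} - \frac{5}{2}\right)}{111} = \frac{25 \left(\frac{1}{4} - \frac{5}{2}\right)}{4} \cdot \frac{1}{111} = \frac{25}{4} \left(- \frac{9}{4}\right) \frac{1}{111} = \left(- \frac{225}{16}\right) \frac{1}{111} = - \frac{75}{592}$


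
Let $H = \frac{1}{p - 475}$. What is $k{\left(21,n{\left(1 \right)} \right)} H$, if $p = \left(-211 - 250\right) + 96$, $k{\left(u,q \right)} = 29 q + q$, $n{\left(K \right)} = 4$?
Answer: $- \frac{1}{7} \approx -0.14286$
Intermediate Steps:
$k{\left(u,q \right)} = 30 q$
$p = -365$ ($p = -461 + 96 = -365$)
$H = - \frac{1}{840}$ ($H = \frac{1}{-365 - 475} = \frac{1}{-840} = - \frac{1}{840} \approx -0.0011905$)
$k{\left(21,n{\left(1 \right)} \right)} H = 30 \cdot 4 \left(- \frac{1}{840}\right) = 120 \left(- \frac{1}{840}\right) = - \frac{1}{7}$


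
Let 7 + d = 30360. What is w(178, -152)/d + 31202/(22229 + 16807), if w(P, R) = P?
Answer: 477011357/592429854 ≈ 0.80518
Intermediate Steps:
d = 30353 (d = -7 + 30360 = 30353)
w(178, -152)/d + 31202/(22229 + 16807) = 178/30353 + 31202/(22229 + 16807) = 178*(1/30353) + 31202/39036 = 178/30353 + 31202*(1/39036) = 178/30353 + 15601/19518 = 477011357/592429854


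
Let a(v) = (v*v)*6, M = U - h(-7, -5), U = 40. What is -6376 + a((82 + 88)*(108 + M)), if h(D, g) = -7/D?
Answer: 3746994224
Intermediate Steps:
M = 39 (M = 40 - (-7)/(-7) = 40 - (-7)*(-1)/7 = 40 - 1*1 = 40 - 1 = 39)
a(v) = 6*v**2 (a(v) = v**2*6 = 6*v**2)
-6376 + a((82 + 88)*(108 + M)) = -6376 + 6*((82 + 88)*(108 + 39))**2 = -6376 + 6*(170*147)**2 = -6376 + 6*24990**2 = -6376 + 6*624500100 = -6376 + 3747000600 = 3746994224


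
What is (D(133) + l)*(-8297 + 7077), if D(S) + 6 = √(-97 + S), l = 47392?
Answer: -57818240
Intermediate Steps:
D(S) = -6 + √(-97 + S)
(D(133) + l)*(-8297 + 7077) = ((-6 + √(-97 + 133)) + 47392)*(-8297 + 7077) = ((-6 + √36) + 47392)*(-1220) = ((-6 + 6) + 47392)*(-1220) = (0 + 47392)*(-1220) = 47392*(-1220) = -57818240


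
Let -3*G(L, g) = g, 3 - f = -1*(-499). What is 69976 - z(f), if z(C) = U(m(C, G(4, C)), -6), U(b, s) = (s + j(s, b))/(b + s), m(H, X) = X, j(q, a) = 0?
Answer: 16724273/239 ≈ 69976.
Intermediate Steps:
f = -496 (f = 3 - (-1)*(-499) = 3 - 1*499 = 3 - 499 = -496)
G(L, g) = -g/3
U(b, s) = s/(b + s) (U(b, s) = (s + 0)/(b + s) = s/(b + s))
z(C) = -6/(-6 - C/3) (z(C) = -6/(-C/3 - 6) = -6/(-6 - C/3))
69976 - z(f) = 69976 - 18/(18 - 496) = 69976 - 18/(-478) = 69976 - 18*(-1)/478 = 69976 - 1*(-9/239) = 69976 + 9/239 = 16724273/239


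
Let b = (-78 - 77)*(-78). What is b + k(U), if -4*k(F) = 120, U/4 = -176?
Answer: 12060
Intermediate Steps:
U = -704 (U = 4*(-176) = -704)
b = 12090 (b = -155*(-78) = 12090)
k(F) = -30 (k(F) = -¼*120 = -30)
b + k(U) = 12090 - 30 = 12060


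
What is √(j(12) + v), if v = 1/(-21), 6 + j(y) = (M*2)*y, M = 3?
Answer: √29085/21 ≈ 8.1211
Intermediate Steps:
j(y) = -6 + 6*y (j(y) = -6 + (3*2)*y = -6 + 6*y)
v = -1/21 ≈ -0.047619
√(j(12) + v) = √((-6 + 6*12) - 1/21) = √((-6 + 72) - 1/21) = √(66 - 1/21) = √(1385/21) = √29085/21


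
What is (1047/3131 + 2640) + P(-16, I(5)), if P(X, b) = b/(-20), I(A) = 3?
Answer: 165328347/62620 ≈ 2640.2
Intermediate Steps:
P(X, b) = -b/20 (P(X, b) = b*(-1/20) = -b/20)
(1047/3131 + 2640) + P(-16, I(5)) = (1047/3131 + 2640) - 1/20*3 = (1047*(1/3131) + 2640) - 3/20 = (1047/3131 + 2640) - 3/20 = 8266887/3131 - 3/20 = 165328347/62620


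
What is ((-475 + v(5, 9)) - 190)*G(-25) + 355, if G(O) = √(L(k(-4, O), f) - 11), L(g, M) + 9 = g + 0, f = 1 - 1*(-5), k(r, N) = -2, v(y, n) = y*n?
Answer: 355 - 620*I*√22 ≈ 355.0 - 2908.1*I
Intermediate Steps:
v(y, n) = n*y
f = 6 (f = 1 + 5 = 6)
L(g, M) = -9 + g (L(g, M) = -9 + (g + 0) = -9 + g)
G(O) = I*√22 (G(O) = √((-9 - 2) - 11) = √(-11 - 11) = √(-22) = I*√22)
((-475 + v(5, 9)) - 190)*G(-25) + 355 = ((-475 + 9*5) - 190)*(I*√22) + 355 = ((-475 + 45) - 190)*(I*√22) + 355 = (-430 - 190)*(I*√22) + 355 = -620*I*√22 + 355 = 355 - 620*I*√22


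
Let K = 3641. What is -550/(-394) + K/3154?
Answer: 1584627/621338 ≈ 2.5503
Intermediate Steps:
-550/(-394) + K/3154 = -550/(-394) + 3641/3154 = -550*(-1/394) + 3641*(1/3154) = 275/197 + 3641/3154 = 1584627/621338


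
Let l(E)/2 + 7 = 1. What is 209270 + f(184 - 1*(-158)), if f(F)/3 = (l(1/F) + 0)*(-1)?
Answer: 209306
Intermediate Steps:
l(E) = -12 (l(E) = -14 + 2*1 = -14 + 2 = -12)
f(F) = 36 (f(F) = 3*((-12 + 0)*(-1)) = 3*(-12*(-1)) = 3*12 = 36)
209270 + f(184 - 1*(-158)) = 209270 + 36 = 209306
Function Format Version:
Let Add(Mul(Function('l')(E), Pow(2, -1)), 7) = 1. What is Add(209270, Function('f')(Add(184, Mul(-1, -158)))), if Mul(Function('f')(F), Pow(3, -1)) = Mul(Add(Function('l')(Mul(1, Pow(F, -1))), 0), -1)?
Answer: 209306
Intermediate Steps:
Function('l')(E) = -12 (Function('l')(E) = Add(-14, Mul(2, 1)) = Add(-14, 2) = -12)
Function('f')(F) = 36 (Function('f')(F) = Mul(3, Mul(Add(-12, 0), -1)) = Mul(3, Mul(-12, -1)) = Mul(3, 12) = 36)
Add(209270, Function('f')(Add(184, Mul(-1, -158)))) = Add(209270, 36) = 209306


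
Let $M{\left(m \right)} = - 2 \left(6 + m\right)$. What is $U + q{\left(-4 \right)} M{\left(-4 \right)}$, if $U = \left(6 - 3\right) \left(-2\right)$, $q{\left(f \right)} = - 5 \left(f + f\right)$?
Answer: $-166$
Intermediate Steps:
$M{\left(m \right)} = -12 - 2 m$
$q{\left(f \right)} = - 10 f$ ($q{\left(f \right)} = - 5 \cdot 2 f = - 10 f$)
$U = -6$ ($U = 3 \left(-2\right) = -6$)
$U + q{\left(-4 \right)} M{\left(-4 \right)} = -6 + \left(-10\right) \left(-4\right) \left(-12 - -8\right) = -6 + 40 \left(-12 + 8\right) = -6 + 40 \left(-4\right) = -6 - 160 = -166$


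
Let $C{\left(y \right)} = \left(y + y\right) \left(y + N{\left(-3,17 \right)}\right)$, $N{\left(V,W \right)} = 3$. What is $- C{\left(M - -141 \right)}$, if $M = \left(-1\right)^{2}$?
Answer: $-41180$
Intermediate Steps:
$M = 1$
$C{\left(y \right)} = 2 y \left(3 + y\right)$ ($C{\left(y \right)} = \left(y + y\right) \left(y + 3\right) = 2 y \left(3 + y\right)$)
$- C{\left(M - -141 \right)} = - 2 \left(1 - -141\right) \left(3 + \left(1 - -141\right)\right) = - 2 \left(1 + 141\right) \left(3 + \left(1 + 141\right)\right) = - 2 \cdot 142 \left(3 + 142\right) = - 2 \cdot 142 \cdot 145 = \left(-1\right) 41180 = -41180$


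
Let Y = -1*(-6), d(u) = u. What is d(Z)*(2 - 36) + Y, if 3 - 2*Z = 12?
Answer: 159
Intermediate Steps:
Z = -9/2 (Z = 3/2 - ½*12 = 3/2 - 6 = -9/2 ≈ -4.5000)
Y = 6
d(Z)*(2 - 36) + Y = -9*(2 - 36)/2 + 6 = -9/2*(-34) + 6 = 153 + 6 = 159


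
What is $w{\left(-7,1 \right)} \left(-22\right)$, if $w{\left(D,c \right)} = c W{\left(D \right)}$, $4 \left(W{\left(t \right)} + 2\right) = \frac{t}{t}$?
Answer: $\frac{77}{2} \approx 38.5$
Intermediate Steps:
$W{\left(t \right)} = - \frac{7}{4}$ ($W{\left(t \right)} = -2 + \frac{t \frac{1}{t}}{4} = -2 + \frac{1}{4} \cdot 1 = -2 + \frac{1}{4} = - \frac{7}{4}$)
$w{\left(D,c \right)} = - \frac{7 c}{4}$ ($w{\left(D,c \right)} = c \left(- \frac{7}{4}\right) = - \frac{7 c}{4}$)
$w{\left(-7,1 \right)} \left(-22\right) = \left(- \frac{7}{4}\right) 1 \left(-22\right) = \left(- \frac{7}{4}\right) \left(-22\right) = \frac{77}{2}$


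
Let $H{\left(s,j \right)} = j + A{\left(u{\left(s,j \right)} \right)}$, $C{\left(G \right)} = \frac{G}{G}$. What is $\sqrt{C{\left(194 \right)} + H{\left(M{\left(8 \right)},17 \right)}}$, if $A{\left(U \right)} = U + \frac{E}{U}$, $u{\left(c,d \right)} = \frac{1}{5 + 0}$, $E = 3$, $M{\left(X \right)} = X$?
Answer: $\frac{\sqrt{830}}{5} \approx 5.7619$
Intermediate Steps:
$u{\left(c,d \right)} = \frac{1}{5}$
$C{\left(G \right)} = 1$
$A{\left(U \right)} = U + \frac{3}{U}$
$H{\left(s,j \right)} = \frac{76}{5} + j$ ($H{\left(s,j \right)} = j + \left(\frac{1}{5} + 3 \frac{1}{\frac{1}{5}}\right) = j + \left(\frac{1}{5} + 3 \cdot 5\right) = j + \left(\frac{1}{5} + 15\right) = j + \frac{76}{5} = \frac{76}{5} + j$)
$\sqrt{C{\left(194 \right)} + H{\left(M{\left(8 \right)},17 \right)}} = \sqrt{1 + \left(\frac{76}{5} + 17\right)} = \sqrt{1 + \frac{161}{5}} = \sqrt{\frac{166}{5}} = \frac{\sqrt{830}}{5}$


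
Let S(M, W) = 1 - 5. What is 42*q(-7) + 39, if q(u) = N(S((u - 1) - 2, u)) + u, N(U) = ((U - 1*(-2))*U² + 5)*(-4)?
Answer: 4281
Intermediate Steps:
S(M, W) = -4
N(U) = -20 - 4*U²*(2 + U) (N(U) = ((U + 2)*U² + 5)*(-4) = ((2 + U)*U² + 5)*(-4) = (U²*(2 + U) + 5)*(-4) = (5 + U²*(2 + U))*(-4) = -20 - 4*U²*(2 + U))
q(u) = 108 + u (q(u) = (-20 - 8*(-4)² - 4*(-4)³) + u = (-20 - 8*16 - 4*(-64)) + u = (-20 - 128 + 256) + u = 108 + u)
42*q(-7) + 39 = 42*(108 - 7) + 39 = 42*101 + 39 = 4242 + 39 = 4281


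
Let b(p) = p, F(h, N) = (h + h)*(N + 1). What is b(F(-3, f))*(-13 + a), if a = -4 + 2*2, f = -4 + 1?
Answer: -156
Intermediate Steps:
f = -3
F(h, N) = 2*h*(1 + N) (F(h, N) = (2*h)*(1 + N) = 2*h*(1 + N))
a = 0 (a = -4 + 4 = 0)
b(F(-3, f))*(-13 + a) = (2*(-3)*(1 - 3))*(-13 + 0) = (2*(-3)*(-2))*(-13) = 12*(-13) = -156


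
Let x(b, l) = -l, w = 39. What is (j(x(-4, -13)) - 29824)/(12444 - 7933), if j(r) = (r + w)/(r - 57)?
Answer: -328077/49621 ≈ -6.6117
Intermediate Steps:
j(r) = (39 + r)/(-57 + r) (j(r) = (r + 39)/(r - 57) = (39 + r)/(-57 + r))
(j(x(-4, -13)) - 29824)/(12444 - 7933) = ((39 - 1*(-13))/(-57 - 1*(-13)) - 29824)/(12444 - 7933) = ((39 + 13)/(-57 + 13) - 29824)/4511 = (52/(-44) - 29824)*(1/4511) = (-1/44*52 - 29824)*(1/4511) = (-13/11 - 29824)*(1/4511) = -328077/11*1/4511 = -328077/49621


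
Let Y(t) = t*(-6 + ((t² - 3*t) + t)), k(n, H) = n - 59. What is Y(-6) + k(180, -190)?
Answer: -131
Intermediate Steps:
k(n, H) = -59 + n
Y(t) = t*(-6 + t² - 2*t) (Y(t) = t*(-6 + (t² - 2*t)) = t*(-6 + t² - 2*t))
Y(-6) + k(180, -190) = -6*(-6 + (-6)² - 2*(-6)) + (-59 + 180) = -6*(-6 + 36 + 12) + 121 = -6*42 + 121 = -252 + 121 = -131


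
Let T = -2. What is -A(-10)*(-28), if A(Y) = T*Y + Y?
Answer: 280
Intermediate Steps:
A(Y) = -Y (A(Y) = -2*Y + Y = -Y)
-A(-10)*(-28) = -(-1)*(-10)*(-28) = -1*10*(-28) = -10*(-28) = 280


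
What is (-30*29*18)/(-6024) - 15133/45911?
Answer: 52317089/23047322 ≈ 2.2700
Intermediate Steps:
(-30*29*18)/(-6024) - 15133/45911 = -870*18*(-1/6024) - 15133*1/45911 = -15660*(-1/6024) - 15133/45911 = 1305/502 - 15133/45911 = 52317089/23047322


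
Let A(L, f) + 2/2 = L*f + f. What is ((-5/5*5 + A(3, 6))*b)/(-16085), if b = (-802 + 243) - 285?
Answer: 15192/16085 ≈ 0.94448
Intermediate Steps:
A(L, f) = -1 + f + L*f (A(L, f) = -1 + (L*f + f) = -1 + (f + L*f) = -1 + f + L*f)
b = -844 (b = -559 - 285 = -844)
((-5/5*5 + A(3, 6))*b)/(-16085) = ((-5/5*5 + (-1 + 6 + 3*6))*(-844))/(-16085) = ((-5*⅕*5 + (-1 + 6 + 18))*(-844))*(-1/16085) = ((-1*5 + 23)*(-844))*(-1/16085) = ((-5 + 23)*(-844))*(-1/16085) = (18*(-844))*(-1/16085) = -15192*(-1/16085) = 15192/16085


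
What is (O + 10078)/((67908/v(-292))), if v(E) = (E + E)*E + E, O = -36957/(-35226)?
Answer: 5036780831005/199343934 ≈ 25267.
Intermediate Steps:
O = 12319/11742 (O = -36957*(-1/35226) = 12319/11742 ≈ 1.0491)
v(E) = E + 2*E**2 (v(E) = (2*E)*E + E = 2*E**2 + E = E + 2*E**2)
(O + 10078)/((67908/v(-292))) = (12319/11742 + 10078)/((67908/((-292*(1 + 2*(-292)))))) = 118348195/(11742*((67908/((-292*(1 - 584)))))) = 118348195/(11742*((67908/((-292*(-583)))))) = 118348195/(11742*((67908/170236))) = 118348195/(11742*((67908*(1/170236)))) = 118348195/(11742*(16977/42559)) = (118348195/11742)*(42559/16977) = 5036780831005/199343934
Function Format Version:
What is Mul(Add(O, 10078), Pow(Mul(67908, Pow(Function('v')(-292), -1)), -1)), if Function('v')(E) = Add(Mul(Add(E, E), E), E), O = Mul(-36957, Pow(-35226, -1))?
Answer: Rational(5036780831005, 199343934) ≈ 25267.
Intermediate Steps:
O = Rational(12319, 11742) (O = Mul(-36957, Rational(-1, 35226)) = Rational(12319, 11742) ≈ 1.0491)
Function('v')(E) = Add(E, Mul(2, Pow(E, 2))) (Function('v')(E) = Add(Mul(Mul(2, E), E), E) = Add(Mul(2, Pow(E, 2)), E) = Add(E, Mul(2, Pow(E, 2))))
Mul(Add(O, 10078), Pow(Mul(67908, Pow(Function('v')(-292), -1)), -1)) = Mul(Add(Rational(12319, 11742), 10078), Pow(Mul(67908, Pow(Mul(-292, Add(1, Mul(2, -292))), -1)), -1)) = Mul(Rational(118348195, 11742), Pow(Mul(67908, Pow(Mul(-292, Add(1, -584)), -1)), -1)) = Mul(Rational(118348195, 11742), Pow(Mul(67908, Pow(Mul(-292, -583), -1)), -1)) = Mul(Rational(118348195, 11742), Pow(Mul(67908, Pow(170236, -1)), -1)) = Mul(Rational(118348195, 11742), Pow(Mul(67908, Rational(1, 170236)), -1)) = Mul(Rational(118348195, 11742), Pow(Rational(16977, 42559), -1)) = Mul(Rational(118348195, 11742), Rational(42559, 16977)) = Rational(5036780831005, 199343934)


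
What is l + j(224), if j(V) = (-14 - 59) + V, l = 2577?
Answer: 2728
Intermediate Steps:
j(V) = -73 + V
l + j(224) = 2577 + (-73 + 224) = 2577 + 151 = 2728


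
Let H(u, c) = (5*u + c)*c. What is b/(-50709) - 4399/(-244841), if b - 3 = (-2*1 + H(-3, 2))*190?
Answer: 1524888488/12415642269 ≈ 0.12282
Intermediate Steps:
H(u, c) = c*(c + 5*u) (H(u, c) = (c + 5*u)*c = c*(c + 5*u))
b = -5317 (b = 3 + (-2*1 + 2*(2 + 5*(-3)))*190 = 3 + (-2 + 2*(2 - 15))*190 = 3 + (-2 + 2*(-13))*190 = 3 + (-2 - 26)*190 = 3 - 28*190 = 3 - 5320 = -5317)
b/(-50709) - 4399/(-244841) = -5317/(-50709) - 4399/(-244841) = -5317*(-1/50709) - 4399*(-1/244841) = 5317/50709 + 4399/244841 = 1524888488/12415642269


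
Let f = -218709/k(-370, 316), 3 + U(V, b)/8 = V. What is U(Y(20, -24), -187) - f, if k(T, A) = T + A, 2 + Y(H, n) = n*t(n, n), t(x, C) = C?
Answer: 3107/6 ≈ 517.83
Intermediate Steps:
Y(H, n) = -2 + n**2 (Y(H, n) = -2 + n*n = -2 + n**2)
U(V, b) = -24 + 8*V
k(T, A) = A + T
f = 24301/6 (f = -218709/(316 - 370) = -218709/(-54) = -218709*(-1/54) = 24301/6 ≈ 4050.2)
U(Y(20, -24), -187) - f = (-24 + 8*(-2 + (-24)**2)) - 1*24301/6 = (-24 + 8*(-2 + 576)) - 24301/6 = (-24 + 8*574) - 24301/6 = (-24 + 4592) - 24301/6 = 4568 - 24301/6 = 3107/6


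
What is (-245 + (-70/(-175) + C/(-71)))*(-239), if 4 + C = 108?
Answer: 20877367/355 ≈ 58810.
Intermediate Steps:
C = 104 (C = -4 + 108 = 104)
(-245 + (-70/(-175) + C/(-71)))*(-239) = (-245 + (-70/(-175) + 104/(-71)))*(-239) = (-245 + (-70*(-1/175) + 104*(-1/71)))*(-239) = (-245 + (⅖ - 104/71))*(-239) = (-245 - 378/355)*(-239) = -87353/355*(-239) = 20877367/355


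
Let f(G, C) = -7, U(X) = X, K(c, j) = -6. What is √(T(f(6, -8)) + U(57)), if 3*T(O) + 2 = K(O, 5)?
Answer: √489/3 ≈ 7.3711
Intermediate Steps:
T(O) = -8/3 (T(O) = -⅔ + (⅓)*(-6) = -⅔ - 2 = -8/3)
√(T(f(6, -8)) + U(57)) = √(-8/3 + 57) = √(163/3) = √489/3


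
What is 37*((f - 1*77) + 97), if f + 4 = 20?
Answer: 1332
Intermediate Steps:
f = 16 (f = -4 + 20 = 16)
37*((f - 1*77) + 97) = 37*((16 - 1*77) + 97) = 37*((16 - 77) + 97) = 37*(-61 + 97) = 37*36 = 1332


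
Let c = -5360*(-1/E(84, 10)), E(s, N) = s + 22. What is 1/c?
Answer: 53/2680 ≈ 0.019776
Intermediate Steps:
E(s, N) = 22 + s
c = 2680/53 (c = -5360*(-1/(22 + 84)) = -5360/((-1*106)) = -5360/(-106) = -5360*(-1/106) = 2680/53 ≈ 50.566)
1/c = 1/(2680/53) = 53/2680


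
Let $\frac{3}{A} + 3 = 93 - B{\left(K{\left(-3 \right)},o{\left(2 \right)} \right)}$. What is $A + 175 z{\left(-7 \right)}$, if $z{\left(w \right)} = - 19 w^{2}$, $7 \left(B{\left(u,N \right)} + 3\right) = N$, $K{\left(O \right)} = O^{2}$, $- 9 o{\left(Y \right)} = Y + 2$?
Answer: $- \frac{955229086}{5863} \approx -1.6293 \cdot 10^{5}$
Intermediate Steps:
$o{\left(Y \right)} = - \frac{2}{9} - \frac{Y}{9}$ ($o{\left(Y \right)} = - \frac{Y + 2}{9} = - \frac{2 + Y}{9} = - \frac{2}{9} - \frac{Y}{9}$)
$B{\left(u,N \right)} = -3 + \frac{N}{7}$
$A = \frac{189}{5863}$ ($A = \frac{3}{-3 + \left(93 - \left(-3 + \frac{- \frac{2}{9} - \frac{2}{9}}{7}\right)\right)} = \frac{3}{-3 + \left(93 - \left(-3 + \frac{1}{7} \left(- \frac{4}{9}\right)\right)\right)} = \frac{3}{-3 + \left(93 - \left(-3 - \frac{4}{63}\right)\right)} = \frac{3}{-3 + \left(93 - - \frac{193}{63}\right)} = \frac{3}{-3 + \left(93 + \frac{193}{63}\right)} = \frac{3}{-3 + \frac{6052}{63}} = \frac{3}{\frac{5863}{63}} = 3 \cdot \frac{63}{5863} = \frac{189}{5863} \approx 0.032236$)
$A + 175 z{\left(-7 \right)} = \frac{189}{5863} + 175 \left(- 19 \left(-7\right)^{2}\right) = \frac{189}{5863} + 175 \left(\left(-19\right) 49\right) = \frac{189}{5863} + 175 \left(-931\right) = \frac{189}{5863} - 162925 = - \frac{955229086}{5863}$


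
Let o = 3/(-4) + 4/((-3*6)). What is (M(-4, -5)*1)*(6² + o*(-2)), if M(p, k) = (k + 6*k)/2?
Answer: -23905/36 ≈ -664.03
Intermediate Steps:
o = -35/36 (o = 3*(-¼) + 4/(-18) = -¾ + 4*(-1/18) = -¾ - 2/9 = -35/36 ≈ -0.97222)
M(p, k) = 7*k/2 (M(p, k) = (7*k)*(½) = 7*k/2)
(M(-4, -5)*1)*(6² + o*(-2)) = (((7/2)*(-5))*1)*(6² - 35/36*(-2)) = (-35/2*1)*(36 + 35/18) = -35/2*683/18 = -23905/36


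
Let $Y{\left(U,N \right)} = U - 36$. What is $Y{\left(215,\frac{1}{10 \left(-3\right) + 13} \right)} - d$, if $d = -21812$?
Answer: $21991$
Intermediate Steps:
$Y{\left(U,N \right)} = -36 + U$ ($Y{\left(U,N \right)} = U - 36 = -36 + U$)
$Y{\left(215,\frac{1}{10 \left(-3\right) + 13} \right)} - d = \left(-36 + 215\right) - -21812 = 179 + 21812 = 21991$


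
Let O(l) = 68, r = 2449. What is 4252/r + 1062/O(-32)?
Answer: 1444987/83266 ≈ 17.354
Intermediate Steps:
4252/r + 1062/O(-32) = 4252/2449 + 1062/68 = 4252*(1/2449) + 1062*(1/68) = 4252/2449 + 531/34 = 1444987/83266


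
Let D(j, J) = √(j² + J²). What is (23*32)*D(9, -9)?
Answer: 6624*√2 ≈ 9367.8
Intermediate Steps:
D(j, J) = √(J² + j²)
(23*32)*D(9, -9) = (23*32)*√((-9)² + 9²) = 736*√(81 + 81) = 736*√162 = 736*(9*√2) = 6624*√2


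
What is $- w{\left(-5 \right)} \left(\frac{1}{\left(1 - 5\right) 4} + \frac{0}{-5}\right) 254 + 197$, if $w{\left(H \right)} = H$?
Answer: $\frac{941}{8} \approx 117.63$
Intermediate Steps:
$- w{\left(-5 \right)} \left(\frac{1}{\left(1 - 5\right) 4} + \frac{0}{-5}\right) 254 + 197 = \left(-1\right) \left(-5\right) \left(\frac{1}{\left(1 - 5\right) 4} + \frac{0}{-5}\right) 254 + 197 = 5 \left(\frac{1}{-4} \cdot \frac{1}{4} + 0 \left(- \frac{1}{5}\right)\right) 254 + 197 = 5 \left(\left(- \frac{1}{4}\right) \frac{1}{4} + 0\right) 254 + 197 = 5 \left(- \frac{1}{16} + 0\right) 254 + 197 = 5 \left(- \frac{1}{16}\right) 254 + 197 = \left(- \frac{5}{16}\right) 254 + 197 = - \frac{635}{8} + 197 = \frac{941}{8}$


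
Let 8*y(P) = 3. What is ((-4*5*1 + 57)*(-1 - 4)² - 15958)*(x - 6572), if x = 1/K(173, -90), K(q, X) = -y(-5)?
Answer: 98836964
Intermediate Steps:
y(P) = 3/8 (y(P) = (⅛)*3 = 3/8)
K(q, X) = -3/8 (K(q, X) = -1*3/8 = -3/8)
x = -8/3 (x = 1/(-3/8) = -8/3 ≈ -2.6667)
((-4*5*1 + 57)*(-1 - 4)² - 15958)*(x - 6572) = ((-4*5*1 + 57)*(-1 - 4)² - 15958)*(-8/3 - 6572) = ((-20*1 + 57)*(-5)² - 15958)*(-19724/3) = ((-20 + 57)*25 - 15958)*(-19724/3) = (37*25 - 15958)*(-19724/3) = (925 - 15958)*(-19724/3) = -15033*(-19724/3) = 98836964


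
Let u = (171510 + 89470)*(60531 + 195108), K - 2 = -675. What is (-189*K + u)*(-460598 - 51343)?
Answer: -34155061938692397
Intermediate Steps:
K = -673 (K = 2 - 675 = -673)
u = 66716666220 (u = 260980*255639 = 66716666220)
(-189*K + u)*(-460598 - 51343) = (-189*(-673) + 66716666220)*(-460598 - 51343) = (127197 + 66716666220)*(-511941) = 66716793417*(-511941) = -34155061938692397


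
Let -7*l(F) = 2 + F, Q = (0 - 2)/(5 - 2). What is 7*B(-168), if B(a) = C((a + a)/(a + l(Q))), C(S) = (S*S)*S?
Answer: 38423222208/688465387 ≈ 55.810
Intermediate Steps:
Q = -⅔ (Q = -2/3 = -2*⅓ = -⅔ ≈ -0.66667)
l(F) = -2/7 - F/7 (l(F) = -(2 + F)/7 = -2/7 - F/7)
C(S) = S³ (C(S) = S²*S = S³)
B(a) = 8*a³/(-4/21 + a)³ (B(a) = ((a + a)/(a + (-2/7 - ⅐*(-⅔))))³ = ((2*a)/(a + (-2/7 + 2/21)))³ = ((2*a)/(a - 4/21))³ = ((2*a)/(-4/21 + a))³ = (2*a/(-4/21 + a))³ = 8*a³/(-4/21 + a)³)
7*B(-168) = 7*(74088*(-168)³/(-4 + 21*(-168))³) = 7*(74088*(-4741632)/(-4 - 3528)³) = 7*(74088*(-4741632)/(-3532)³) = 7*(74088*(-4741632)*(-1/44061784768)) = 7*(5489031744/688465387) = 38423222208/688465387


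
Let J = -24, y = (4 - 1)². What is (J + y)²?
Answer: 225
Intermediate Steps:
y = 9 (y = 3² = 9)
(J + y)² = (-24 + 9)² = (-15)² = 225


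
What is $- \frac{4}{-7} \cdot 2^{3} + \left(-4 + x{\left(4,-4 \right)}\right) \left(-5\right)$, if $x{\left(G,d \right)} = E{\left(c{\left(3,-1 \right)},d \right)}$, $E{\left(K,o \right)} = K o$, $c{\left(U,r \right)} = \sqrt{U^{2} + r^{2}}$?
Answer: $\frac{172}{7} + 20 \sqrt{10} \approx 87.817$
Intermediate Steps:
$x{\left(G,d \right)} = d \sqrt{10}$ ($x{\left(G,d \right)} = \sqrt{3^{2} + \left(-1\right)^{2}} d = \sqrt{9 + 1} d = \sqrt{10} d = d \sqrt{10}$)
$- \frac{4}{-7} \cdot 2^{3} + \left(-4 + x{\left(4,-4 \right)}\right) \left(-5\right) = - \frac{4}{-7} \cdot 2^{3} + \left(-4 - 4 \sqrt{10}\right) \left(-5\right) = \left(-4\right) \left(- \frac{1}{7}\right) 8 + \left(20 + 20 \sqrt{10}\right) = \frac{4}{7} \cdot 8 + \left(20 + 20 \sqrt{10}\right) = \frac{32}{7} + \left(20 + 20 \sqrt{10}\right) = \frac{172}{7} + 20 \sqrt{10}$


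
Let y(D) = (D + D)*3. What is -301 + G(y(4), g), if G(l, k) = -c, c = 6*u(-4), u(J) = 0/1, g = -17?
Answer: -301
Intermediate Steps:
y(D) = 6*D (y(D) = (2*D)*3 = 6*D)
u(J) = 0 (u(J) = 0*1 = 0)
c = 0 (c = 6*0 = 0)
G(l, k) = 0 (G(l, k) = -1*0 = 0)
-301 + G(y(4), g) = -301 + 0 = -301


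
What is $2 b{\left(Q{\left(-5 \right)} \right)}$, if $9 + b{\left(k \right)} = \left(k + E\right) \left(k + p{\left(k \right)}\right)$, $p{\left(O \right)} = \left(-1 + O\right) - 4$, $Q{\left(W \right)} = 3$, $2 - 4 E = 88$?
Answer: $-55$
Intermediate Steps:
$E = - \frac{43}{2}$ ($E = \frac{1}{2} - 22 = - \frac{43}{2} \approx -21.5$)
$p{\left(O \right)} = -5 + O$
$b{\left(k \right)} = -9 + \left(-5 + 2 k\right) \left(- \frac{43}{2} + k\right)$ ($b{\left(k \right)} = -9 + \left(k - \frac{43}{2}\right) \left(k + \left(-5 + k\right)\right) = -9 + \left(- \frac{43}{2} + k\right) \left(-5 + 2 k\right) = -9 + \left(-5 + 2 k\right) \left(- \frac{43}{2} + k\right)$)
$2 b{\left(Q{\left(-5 \right)} \right)} = 2 \left(\frac{197}{2} - 144 + 2 \cdot 3^{2}\right) = 2 \left(\frac{197}{2} - 144 + 2 \cdot 9\right) = 2 \left(\frac{197}{2} - 144 + 18\right) = 2 \left(- \frac{55}{2}\right) = -55$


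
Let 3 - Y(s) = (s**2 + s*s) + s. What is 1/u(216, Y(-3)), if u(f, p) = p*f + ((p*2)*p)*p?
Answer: -1/6048 ≈ -0.00016534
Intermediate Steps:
Y(s) = 3 - s - 2*s**2 (Y(s) = 3 - ((s**2 + s*s) + s) = 3 - ((s**2 + s**2) + s) = 3 - (2*s**2 + s) = 3 - (s + 2*s**2) = 3 + (-s - 2*s**2) = 3 - s - 2*s**2)
u(f, p) = 2*p**3 + f*p (u(f, p) = f*p + ((2*p)*p)*p = f*p + (2*p**2)*p = f*p + 2*p**3 = 2*p**3 + f*p)
1/u(216, Y(-3)) = 1/((3 - 1*(-3) - 2*(-3)**2)*(216 + 2*(3 - 1*(-3) - 2*(-3)**2)**2)) = 1/((3 + 3 - 2*9)*(216 + 2*(3 + 3 - 2*9)**2)) = 1/((3 + 3 - 18)*(216 + 2*(3 + 3 - 18)**2)) = 1/(-12*(216 + 2*(-12)**2)) = 1/(-12*(216 + 2*144)) = 1/(-12*(216 + 288)) = 1/(-12*504) = 1/(-6048) = -1/6048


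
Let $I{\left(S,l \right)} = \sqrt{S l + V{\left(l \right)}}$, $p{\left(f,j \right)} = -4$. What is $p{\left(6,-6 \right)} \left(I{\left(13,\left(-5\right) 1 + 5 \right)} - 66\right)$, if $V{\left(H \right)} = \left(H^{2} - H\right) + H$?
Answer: $264$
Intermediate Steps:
$V{\left(H \right)} = H^{2}$
$I{\left(S,l \right)} = \sqrt{l^{2} + S l}$ ($I{\left(S,l \right)} = \sqrt{S l + l^{2}} = \sqrt{l^{2} + S l}$)
$p{\left(6,-6 \right)} \left(I{\left(13,\left(-5\right) 1 + 5 \right)} - 66\right) = - 4 \left(\sqrt{\left(\left(-5\right) 1 + 5\right) \left(13 + \left(\left(-5\right) 1 + 5\right)\right)} - 66\right) = - 4 \left(\sqrt{\left(-5 + 5\right) \left(13 + \left(-5 + 5\right)\right)} - 66\right) = - 4 \left(\sqrt{0 \left(13 + 0\right)} - 66\right) = - 4 \left(\sqrt{0 \cdot 13} - 66\right) = - 4 \left(\sqrt{0} - 66\right) = - 4 \left(0 - 66\right) = \left(-4\right) \left(-66\right) = 264$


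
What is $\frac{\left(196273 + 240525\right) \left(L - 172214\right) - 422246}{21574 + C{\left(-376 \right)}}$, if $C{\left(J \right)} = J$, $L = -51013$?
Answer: $- \frac{48752764696}{10599} \approx -4.5998 \cdot 10^{6}$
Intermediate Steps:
$\frac{\left(196273 + 240525\right) \left(L - 172214\right) - 422246}{21574 + C{\left(-376 \right)}} = \frac{\left(196273 + 240525\right) \left(-51013 - 172214\right) - 422246}{21574 - 376} = \frac{436798 \left(-223227\right) - 422246}{21198} = \left(-97505107146 - 422246\right) \frac{1}{21198} = \left(-97505529392\right) \frac{1}{21198} = - \frac{48752764696}{10599}$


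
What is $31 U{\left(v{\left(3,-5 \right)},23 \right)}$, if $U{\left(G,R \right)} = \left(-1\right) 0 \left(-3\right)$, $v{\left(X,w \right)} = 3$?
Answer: $0$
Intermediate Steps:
$U{\left(G,R \right)} = 0$ ($U{\left(G,R \right)} = 0 \left(-3\right) = 0$)
$31 U{\left(v{\left(3,-5 \right)},23 \right)} = 31 \cdot 0 = 0$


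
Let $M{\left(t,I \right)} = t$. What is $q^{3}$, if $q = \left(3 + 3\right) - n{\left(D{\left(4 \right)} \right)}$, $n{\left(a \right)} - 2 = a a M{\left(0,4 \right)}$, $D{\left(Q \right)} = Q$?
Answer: $64$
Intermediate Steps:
$n{\left(a \right)} = 2$ ($n{\left(a \right)} = 2 + a a 0 = 2 + a^{2} \cdot 0 = 2 + 0 = 2$)
$q = 4$ ($q = \left(3 + 3\right) - 2 = 6 - 2 = 4$)
$q^{3} = 4^{3} = 64$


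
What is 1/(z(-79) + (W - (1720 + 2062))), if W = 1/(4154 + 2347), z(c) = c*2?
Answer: -6501/25613939 ≈ -0.00025381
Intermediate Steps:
z(c) = 2*c
W = 1/6501 ≈ 0.00015382
1/(z(-79) + (W - (1720 + 2062))) = 1/(2*(-79) + (1/6501 - (1720 + 2062))) = 1/(-158 + (1/6501 - 1*3782)) = 1/(-158 + (1/6501 - 3782)) = 1/(-158 - 24586781/6501) = 1/(-25613939/6501) = -6501/25613939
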